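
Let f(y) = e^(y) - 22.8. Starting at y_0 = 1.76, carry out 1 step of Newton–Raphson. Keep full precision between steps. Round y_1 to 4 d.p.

4.6826

f'(y) = e^(y)
y_0 = 1.760000: f = -16.987563, f' = 5.812437 → y_1 = 1.760000 - (-16.987563)/(5.812437) = 4.682623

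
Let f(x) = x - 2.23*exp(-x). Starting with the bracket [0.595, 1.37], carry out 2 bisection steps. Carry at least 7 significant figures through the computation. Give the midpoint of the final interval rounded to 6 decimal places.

f(0.595000) = -0.634985, f(1.370000) = 0.803341 (opposite signs)
step 1: m = 0.982500, f(m) = 0.147646 > 0 → root in [0.595000, 0.982500]
step 2: m = 0.788750, f(m) = -0.224590 < 0 → root in [0.788750, 0.982500]
Midpoint of [0.788750, 0.982500] = 0.885625

0.885625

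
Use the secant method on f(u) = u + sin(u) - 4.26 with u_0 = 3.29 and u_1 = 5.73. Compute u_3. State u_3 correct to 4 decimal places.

f(u_0) = -1.117863, f(u_1) = 0.944600
u_2 = 5.730000 - (0.944600)·(5.730000 - 3.290000)/(0.944600 - (-1.117863)) = 4.612490; f(u_2) = -0.642525
u_3 = 4.612490 - (-0.642525)·(4.612490 - 5.730000)/(-0.642525 - (0.944600)) = 5.064898; f(u_3) = -0.133612

5.0649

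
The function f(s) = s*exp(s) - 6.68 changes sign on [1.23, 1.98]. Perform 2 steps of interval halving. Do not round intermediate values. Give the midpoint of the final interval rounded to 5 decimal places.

f(1.230000) = -2.471888, f(1.980000) = 7.660631 (opposite signs)
step 1: m = 1.605000, f(m) = 1.309465 > 0 → root in [1.230000, 1.605000]
step 2: m = 1.417500, f(m) = -0.830274 < 0 → root in [1.417500, 1.605000]
Midpoint of [1.417500, 1.605000] = 1.511250

1.51125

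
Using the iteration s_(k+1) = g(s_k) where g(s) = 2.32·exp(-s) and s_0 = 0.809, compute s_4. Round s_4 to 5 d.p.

s_1 = g(0.809000) = 1.033103
s_2 = g(1.033103) = 0.825690
s_3 = g(0.825690) = 1.016004
s_4 = g(1.016004) = 0.839930

0.83993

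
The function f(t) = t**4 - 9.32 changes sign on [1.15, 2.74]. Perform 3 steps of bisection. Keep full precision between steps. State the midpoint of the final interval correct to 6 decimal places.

1.845625

f(1.150000) = -7.570994, f(2.740000) = 47.044058 (opposite signs)
step 1: m = 1.945000, f(m) = 4.991278 > 0 → root in [1.150000, 1.945000]
step 2: m = 1.547500, f(m) = -3.585143 < 0 → root in [1.547500, 1.945000]
step 3: m = 1.746250, f(m) = -0.021226 < 0 → root in [1.746250, 1.945000]
Midpoint of [1.746250, 1.945000] = 1.845625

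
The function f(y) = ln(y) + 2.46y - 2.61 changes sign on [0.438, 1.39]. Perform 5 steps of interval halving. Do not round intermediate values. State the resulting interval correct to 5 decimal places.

f(0.438000) = -2.358056, f(1.390000) = 1.138704 (opposite signs)
step 1: m = 0.914000, f(m) = -0.451485 < 0 → root in [0.914000, 1.390000]
step 2: m = 1.152000, f(m) = 0.365420 > 0 → root in [0.914000, 1.152000]
step 3: m = 1.033000, f(m) = -0.036353 < 0 → root in [1.033000, 1.152000]
step 4: m = 1.092500, f(m) = 0.166019 > 0 → root in [1.033000, 1.092500]
step 5: m = 1.062750, f(m) = 0.065225 > 0 → root in [1.033000, 1.062750]

[1.03300, 1.06275]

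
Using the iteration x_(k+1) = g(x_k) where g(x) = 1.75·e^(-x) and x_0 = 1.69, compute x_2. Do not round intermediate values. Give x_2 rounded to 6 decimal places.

x_1 = g(1.690000) = 0.322909
x_2 = g(0.322909) = 1.267069

1.267069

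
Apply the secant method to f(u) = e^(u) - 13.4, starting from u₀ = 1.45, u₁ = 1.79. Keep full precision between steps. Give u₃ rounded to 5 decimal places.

2.33658

f(u_0) = -9.136885, f(u_1) = -7.410548
u_2 = 1.790000 - (-7.410548)·(1.790000 - 1.450000)/(-7.410548 - (-9.136885)) = 3.249498; f(u_2) = 12.377387
u_3 = 3.249498 - (12.377387)·(3.249498 - 1.790000)/(12.377387 - (-7.410548)) = 2.336579; f(u_3) = -3.054213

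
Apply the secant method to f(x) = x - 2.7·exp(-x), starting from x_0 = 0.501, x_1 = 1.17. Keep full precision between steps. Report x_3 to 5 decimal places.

0.99569

f(x_0) = -1.134996, f(x_1) = 0.332009
x_2 = 1.170000 - (0.332009)·(1.170000 - 0.501000)/(0.332009 - (-1.134996)) = 1.018593; f(x_2) = 0.043617
x_3 = 1.018593 - (0.043617)·(1.018593 - 1.170000)/(0.043617 - (0.332009)) = 0.995695; f(x_3) = -0.001866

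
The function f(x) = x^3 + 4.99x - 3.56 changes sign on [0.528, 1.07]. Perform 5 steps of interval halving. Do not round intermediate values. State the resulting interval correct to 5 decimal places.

f(0.528000) = -0.778082, f(1.070000) = 3.004343 (opposite signs)
step 1: m = 0.799000, f(m) = 0.937092 > 0 → root in [0.528000, 0.799000]
step 2: m = 0.663500, f(m) = 0.042959 > 0 → root in [0.528000, 0.663500]
step 3: m = 0.595750, f(m) = -0.375765 < 0 → root in [0.595750, 0.663500]
step 4: m = 0.629625, f(m) = -0.168570 < 0 → root in [0.629625, 0.663500]
step 5: m = 0.646562, f(m) = -0.063362 < 0 → root in [0.646562, 0.663500]

[0.64656, 0.66350]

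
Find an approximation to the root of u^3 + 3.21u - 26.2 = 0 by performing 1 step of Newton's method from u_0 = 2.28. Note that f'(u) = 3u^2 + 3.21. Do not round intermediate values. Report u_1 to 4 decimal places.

2.6538

u_0 = 2.280000: f = -7.028848, f' = 18.805200 → u_1 = 2.280000 - (-7.028848)/(18.805200) = 2.653772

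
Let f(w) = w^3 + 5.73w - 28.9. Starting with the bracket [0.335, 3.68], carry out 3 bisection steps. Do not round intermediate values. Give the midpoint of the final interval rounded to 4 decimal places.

2.6347

f(0.335000) = -26.942855, f(3.680000) = 42.022432 (opposite signs)
step 1: m = 2.007500, f(m) = -9.306687 < 0 → root in [2.007500, 3.680000]
step 2: m = 2.843750, f(m) = 10.391849 > 0 → root in [2.007500, 2.843750]
step 3: m = 2.425625, f(m) = -0.729624 < 0 → root in [2.425625, 2.843750]
Midpoint of [2.425625, 2.843750] = 2.634688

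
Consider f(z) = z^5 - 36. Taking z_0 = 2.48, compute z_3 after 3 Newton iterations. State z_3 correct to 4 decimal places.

Newton update: z ← z − f(z)/f'(z).
f'(z) = 5z^4
z_0 = 2.480000: f = 57.812002, f' = 189.137101 → z_1 = 2.480000 - (57.812002)/(189.137101) = 2.174338
z_1 = 2.174338: f = 12.599903, f' = 111.757923 → z_2 = 2.174338 - (12.599903)/(111.757923) = 2.061595
z_2 = 2.061595: f = 1.240636, f' = 90.319947 → z_3 = 2.061595 - (1.240636)/(90.319947) = 2.047859

2.0479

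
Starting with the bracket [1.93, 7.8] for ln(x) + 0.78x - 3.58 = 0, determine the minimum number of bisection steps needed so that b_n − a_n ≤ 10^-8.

30

Initial width b − a = 7.8 − 1.93 = 5.870000.
After n steps the width is (b−a)/2^n; need (b−a)/2^n ≤ 10^-8.
So n ≥ log₂(5.870000/10^-8) = log₂(587000000.0000) ≈ 29.1288.
Hence n = 30.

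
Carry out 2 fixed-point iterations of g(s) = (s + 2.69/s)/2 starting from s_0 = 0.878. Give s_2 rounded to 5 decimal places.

s_1 = g(0.878000) = 1.970891
s_2 = g(1.970891) = 1.667878

1.66788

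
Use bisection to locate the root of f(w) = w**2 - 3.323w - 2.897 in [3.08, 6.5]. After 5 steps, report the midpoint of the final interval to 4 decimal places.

3.9884

f(3.080000) = -3.645440, f(6.500000) = 17.753500 (opposite signs)
step 1: m = 4.790000, f(m) = 4.129930 > 0 → root in [3.080000, 4.790000]
step 2: m = 3.935000, f(m) = -0.488780 < 0 → root in [3.935000, 4.790000]
step 3: m = 4.362500, f(m) = 1.637819 > 0 → root in [3.935000, 4.362500]
step 4: m = 4.148750, f(m) = 0.528830 > 0 → root in [3.935000, 4.148750]
step 5: m = 4.041875, f(m) = 0.008603 > 0 → root in [3.935000, 4.041875]
Midpoint of [3.935000, 4.041875] = 3.988437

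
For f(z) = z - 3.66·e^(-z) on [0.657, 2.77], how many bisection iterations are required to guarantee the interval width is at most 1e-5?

Initial width b − a = 2.77 − 0.657 = 2.113000.
After n steps the width is (b−a)/2^n; need (b−a)/2^n ≤ 1e-5.
So n ≥ log₂(2.113000/1e-5) = log₂(211300.0000) ≈ 17.6889.
Hence n = 18.

18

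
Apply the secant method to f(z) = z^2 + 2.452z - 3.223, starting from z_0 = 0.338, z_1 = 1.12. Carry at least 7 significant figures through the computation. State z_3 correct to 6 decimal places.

0.946926

f(z_0) = -2.279980, f(z_1) = 0.777640
z_2 = 1.120000 - (0.777640)·(1.120000 - 0.338000)/(0.777640 - (-2.279980)) = 0.921115; f(z_2) = -0.115973
z_3 = 0.921115 - (-0.115973)·(0.921115 - 1.120000)/(-0.115973 - (0.777640)) = 0.946926; f(z_3) = -0.004467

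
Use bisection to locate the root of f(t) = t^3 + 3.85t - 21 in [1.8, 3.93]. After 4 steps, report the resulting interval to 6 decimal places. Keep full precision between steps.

[2.199375, 2.332500]

f(1.800000) = -8.238000, f(3.930000) = 54.828957 (opposite signs)
step 1: m = 2.865000, f(m) = 13.546815 > 0 → root in [1.800000, 2.865000]
step 2: m = 2.332500, f(m) = 0.670222 > 0 → root in [1.800000, 2.332500]
step 3: m = 2.066250, f(m) = -4.223312 < 0 → root in [2.066250, 2.332500]
step 4: m = 2.199375, f(m) = -1.893479 < 0 → root in [2.199375, 2.332500]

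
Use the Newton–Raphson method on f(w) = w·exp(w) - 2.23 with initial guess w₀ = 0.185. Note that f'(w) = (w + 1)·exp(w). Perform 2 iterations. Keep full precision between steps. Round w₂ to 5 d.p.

1.15345

Newton update: w ← w − f(w)/f'(w).
w_0 = 0.185000: f = -2.007405, f' = 1.425814 → w_1 = 0.185000 - (-2.007405)/(1.425814) = 1.592901
w_1 = 1.592901: f = 5.603878, f' = 12.751873 → w_2 = 1.592901 - (5.603878)/(12.751873) = 1.153446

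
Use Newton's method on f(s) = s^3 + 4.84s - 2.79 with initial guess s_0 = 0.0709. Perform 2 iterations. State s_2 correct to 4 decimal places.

Newton update: s ← s − f(s)/f'(s).
f'(s) = 3s^2 + 4.84
s_0 = 0.070900: f = -2.446488, f' = 4.855080 → s_1 = 0.070900 - (-2.446488)/(4.855080) = 0.574803
s_1 = 0.574803: f = 0.181958, f' = 5.831194 → s_2 = 0.574803 - (0.181958)/(5.831194) = 0.543598

0.5436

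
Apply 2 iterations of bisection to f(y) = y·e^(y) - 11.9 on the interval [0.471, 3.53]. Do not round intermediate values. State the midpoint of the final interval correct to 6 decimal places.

f(0.471000) = -11.145649, f(3.530000) = 108.557606 (opposite signs)
step 1: m = 2.000500, f(m) = 2.889199 > 0 → root in [0.471000, 2.000500]
step 2: m = 1.235750, f(m) = -7.647836 < 0 → root in [1.235750, 2.000500]
Midpoint of [1.235750, 2.000500] = 1.618125

1.618125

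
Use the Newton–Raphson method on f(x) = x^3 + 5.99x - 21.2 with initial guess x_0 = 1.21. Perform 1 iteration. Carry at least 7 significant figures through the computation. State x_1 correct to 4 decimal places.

2.3832

Newton update: x ← x − f(x)/f'(x).
f'(x) = 3x^2 + 5.99
x_0 = 1.210000: f = -12.180539, f' = 10.382300 → x_1 = 1.210000 - (-12.180539)/(10.382300) = 2.383202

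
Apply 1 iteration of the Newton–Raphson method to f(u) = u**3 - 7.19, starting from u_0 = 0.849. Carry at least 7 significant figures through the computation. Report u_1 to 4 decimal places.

3.8910

Newton update: u ← u − f(u)/f'(u).
f'(u) = 3u**2
u_0 = 0.849000: f = -6.578040, f' = 2.162403 → u_1 = 0.849000 - (-6.578040)/(2.162403) = 3.891005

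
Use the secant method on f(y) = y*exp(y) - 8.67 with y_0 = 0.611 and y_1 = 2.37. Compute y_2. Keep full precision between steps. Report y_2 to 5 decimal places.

1.15875

Secant update: y_(k+1) = y_k − f(y_k)·(y_k − y_(k-1))/(f(y_k) − f(y_(k-1))).
f(y_0) = -7.544371, f(y_1) = 16.682820
y_2 = 2.370000 - (16.682820)·(2.370000 - 0.611000)/(16.682820 - (-7.544371)) = 1.158754; f(y_2) = -4.978252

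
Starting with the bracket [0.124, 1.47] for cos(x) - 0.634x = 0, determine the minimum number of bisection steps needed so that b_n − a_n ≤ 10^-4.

14

Initial width b − a = 1.47 − 0.124 = 1.346000.
After n steps the width is (b−a)/2^n; need (b−a)/2^n ≤ 10^-4.
So n ≥ log₂(1.346000/10^-4) = log₂(13460.0000) ≈ 13.7164.
Hence n = 14.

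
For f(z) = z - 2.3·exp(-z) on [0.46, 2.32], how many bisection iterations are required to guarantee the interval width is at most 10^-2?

8

Initial width b − a = 2.32 − 0.46 = 1.860000.
After n steps the width is (b−a)/2^n; need (b−a)/2^n ≤ 10^-2.
So n ≥ log₂(1.860000/10^-2) = log₂(186.0000) ≈ 7.5392.
Hence n = 8.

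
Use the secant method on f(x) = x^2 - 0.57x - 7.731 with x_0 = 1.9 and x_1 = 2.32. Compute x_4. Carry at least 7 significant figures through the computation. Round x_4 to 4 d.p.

Secant update: x_(k+1) = x_k − f(x_k)·(x_k − x_(k-1))/(f(x_k) − f(x_(k-1))).
f(x_0) = -5.204000, f(x_1) = -3.671000
x_2 = 2.320000 - (-3.671000)·(2.320000 - 1.900000)/(-3.671000 - (-5.204000)) = 3.325753; f(x_2) = 1.433956
x_3 = 3.325753 - (1.433956)·(3.325753 - 2.320000)/(1.433956 - (-3.671000)) = 3.043242; f(x_3) = -0.204324
x_4 = 3.043242 - (-0.204324)·(3.043242 - 3.325753)/(-0.204324 - (1.433956)) = 3.078477; f(x_4) = -0.008713

3.0785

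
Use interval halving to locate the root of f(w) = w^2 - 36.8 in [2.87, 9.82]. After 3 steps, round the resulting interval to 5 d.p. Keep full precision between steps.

[5.47625, 6.34500]

f(2.870000) = -28.563100, f(9.820000) = 59.632400 (opposite signs)
step 1: m = 6.345000, f(m) = 3.459025 > 0 → root in [2.870000, 6.345000]
step 2: m = 4.607500, f(m) = -15.570944 < 0 → root in [4.607500, 6.345000]
step 3: m = 5.476250, f(m) = -6.810686 < 0 → root in [5.476250, 6.345000]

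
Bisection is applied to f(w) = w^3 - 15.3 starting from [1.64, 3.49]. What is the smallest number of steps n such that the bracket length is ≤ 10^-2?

Initial width b − a = 3.49 − 1.64 = 1.850000.
After n steps the width is (b−a)/2^n; need (b−a)/2^n ≤ 10^-2.
So n ≥ log₂(1.850000/10^-2) = log₂(185.0000) ≈ 7.5314.
Hence n = 8.

8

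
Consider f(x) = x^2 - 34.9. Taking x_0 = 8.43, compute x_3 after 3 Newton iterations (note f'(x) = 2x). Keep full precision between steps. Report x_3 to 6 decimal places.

5.907633

Newton update: x ← x − f(x)/f'(x).
x_0 = 8.430000: f = 36.164900, f' = 16.860000 → x_1 = 8.430000 - (36.164900)/(16.860000) = 6.284988
x_1 = 6.284988: f = 4.601076, f' = 12.569976 → x_2 = 6.284988 - (4.601076)/(12.569976) = 5.918951
x_2 = 5.918951: f = 0.133983, f' = 11.837902 → x_3 = 5.918951 - (0.133983)/(11.837902) = 5.907633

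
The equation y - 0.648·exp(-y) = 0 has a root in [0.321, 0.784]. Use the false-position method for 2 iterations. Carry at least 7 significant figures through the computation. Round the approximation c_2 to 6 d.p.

0.424129

f(0.321000) = -0.149074, f(0.784000) = 0.488139
step 1: c = 0.429318, f(c) = 0.007500 > 0 → new bracket [0.321000, 0.429318]
step 2: c = 0.424129, f(c) = 0.000117 > 0 → new bracket [0.321000, 0.424129]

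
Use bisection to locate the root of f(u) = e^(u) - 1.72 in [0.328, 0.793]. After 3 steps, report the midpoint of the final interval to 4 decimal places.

0.5314

f(0.328000) = -0.331811, f(0.793000) = 0.490017 (opposite signs)
step 1: m = 0.560500, f(m) = 0.031548 > 0 → root in [0.328000, 0.560500]
step 2: m = 0.444250, f(m) = -0.160680 < 0 → root in [0.444250, 0.560500]
step 3: m = 0.502375, f(m) = -0.067358 < 0 → root in [0.502375, 0.560500]
Midpoint of [0.502375, 0.560500] = 0.531438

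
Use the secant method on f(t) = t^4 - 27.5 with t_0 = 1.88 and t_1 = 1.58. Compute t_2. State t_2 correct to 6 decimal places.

Secant update: t_(k+1) = t_k − f(t_k)·(t_k − t_(k-1))/(f(t_k) − f(t_(k-1))).
f(t_0) = -15.008017, f(t_1) = -21.267987
t_2 = 1.580000 - (-21.267987)·(1.580000 - 1.880000)/(-21.267987 - (-15.008017)) = 2.599237; f(t_2) = 18.144012

2.599237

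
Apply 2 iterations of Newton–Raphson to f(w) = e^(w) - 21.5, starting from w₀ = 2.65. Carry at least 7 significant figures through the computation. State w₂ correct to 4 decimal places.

3.0730

Newton update: w ← w − f(w)/f'(w).
f'(w) = e^(w)
w_0 = 2.650000: f = -7.345961, f' = 14.154039 → w_1 = 2.650000 - (-7.345961)/(14.154039) = 3.169001
w_1 = 3.169001: f = 2.283714, f' = 23.783714 → w_2 = 3.169001 - (2.283714)/(23.783714) = 3.072981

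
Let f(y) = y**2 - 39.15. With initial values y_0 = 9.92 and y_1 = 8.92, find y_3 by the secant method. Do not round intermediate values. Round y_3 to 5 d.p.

f(y_0) = 59.256400, f(y_1) = 40.416400
y_2 = 8.920000 - (40.416400)·(8.920000 - 9.920000)/(40.416400 - (59.256400)) = 6.774756; f(y_2) = 6.747317
y_3 = 6.774756 - (6.747317)·(6.774756 - 8.920000)/(6.747317 - (40.416400)) = 6.344847; f(y_3) = 1.107081

6.34485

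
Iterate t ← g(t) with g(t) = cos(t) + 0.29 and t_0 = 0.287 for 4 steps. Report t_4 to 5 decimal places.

0.73302

t_1 = g(0.287000) = 1.249097
t_2 = g(1.249097) = 0.606179
t_3 = g(0.606179) = 1.111831
t_4 = g(1.111831) = 0.733021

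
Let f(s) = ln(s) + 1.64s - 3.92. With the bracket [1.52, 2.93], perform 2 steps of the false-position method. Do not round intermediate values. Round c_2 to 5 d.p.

1.97594

False-position update: c = (a·f(b) − b·f(a))/(f(b) − f(a)); replace the endpoint whose sign matches f(c).
f(1.520000) = -1.008490, f(2.930000) = 1.960202
step 1: c = 1.998989, f(c) = 0.050983 > 0 → new bracket [1.520000, 1.998989]
step 2: c = 1.975939, f(c) = 0.001584 > 0 → new bracket [1.520000, 1.975939]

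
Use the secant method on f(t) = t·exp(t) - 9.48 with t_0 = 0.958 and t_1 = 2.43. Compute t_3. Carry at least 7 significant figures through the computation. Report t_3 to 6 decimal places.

f(t_0) = -6.982994, f(t_1) = 18.122083
t_2 = 2.430000 - (18.122083)·(2.430000 - 0.958000)/(18.122083 - (-6.982994)) = 1.367438; f(t_2) = -4.112423
t_3 = 1.367438 - (-4.112423)·(1.367438 - 2.430000)/(-4.112423 - (18.122083)) = 1.563966; f(t_3) = -2.007791

1.563966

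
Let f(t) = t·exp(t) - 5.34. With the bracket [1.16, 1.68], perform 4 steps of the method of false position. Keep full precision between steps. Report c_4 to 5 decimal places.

f(1.160000) = -1.639677, f(1.680000) = 3.674134
step 1: c = 1.320456, f(c) = -0.394723 < 0 → new bracket [1.320456, 1.680000]
step 2: c = 1.355336, f(c) = -0.083925 < 0 → new bracket [1.355336, 1.680000]
step 3: c = 1.362586, f(c) = -0.017356 < 0 → new bracket [1.362586, 1.680000]
step 4: c = 1.364078, f(c) = -0.003568 < 0 → new bracket [1.364078, 1.680000]

1.36408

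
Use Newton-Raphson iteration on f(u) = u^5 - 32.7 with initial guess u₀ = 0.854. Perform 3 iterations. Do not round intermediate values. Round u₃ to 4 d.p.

f'(u) = 5u⁴
u_0 = 0.854000: f = -32.245756, f' = 2.659509 → u_1 = 0.854000 - (-32.245756)/(2.659509) = 12.978702
u_1 = 12.978702: f = 368228.791639, f' = 141871.464115 → u_2 = 12.978702 - (368228.791639)/(141871.464115) = 10.383192
u_2 = 10.383192: f = 120652.620095, f' = 58115.711835 → u_3 = 10.383192 - (120652.620095)/(58115.711835) = 8.307116

8.3071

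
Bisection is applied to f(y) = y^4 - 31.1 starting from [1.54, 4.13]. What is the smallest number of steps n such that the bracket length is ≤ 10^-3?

12

Initial width b − a = 4.13 − 1.54 = 2.590000.
After n steps the width is (b−a)/2^n; need (b−a)/2^n ≤ 10^-3.
So n ≥ log₂(2.590000/10^-3) = log₂(2590.0000) ≈ 11.3387.
Hence n = 12.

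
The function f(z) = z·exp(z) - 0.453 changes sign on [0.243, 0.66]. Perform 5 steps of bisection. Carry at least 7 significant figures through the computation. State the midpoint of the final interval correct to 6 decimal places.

0.327703

f(0.243000) = -0.143158, f(0.660000) = 0.823963 (opposite signs)
step 1: m = 0.451500, f(m) = 0.256156 > 0 → root in [0.243000, 0.451500]
step 2: m = 0.347250, f(m) = 0.038418 > 0 → root in [0.243000, 0.347250]
step 3: m = 0.295125, f(m) = -0.056560 < 0 → root in [0.295125, 0.347250]
step 4: m = 0.321187, f(m) = -0.010158 < 0 → root in [0.321187, 0.347250]
step 5: m = 0.334219, f(m) = 0.013853 > 0 → root in [0.321187, 0.334219]
Midpoint of [0.321187, 0.334219] = 0.327703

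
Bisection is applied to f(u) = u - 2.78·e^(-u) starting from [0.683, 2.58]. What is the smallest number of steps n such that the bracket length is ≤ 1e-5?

Initial width b − a = 2.58 − 0.683 = 1.897000.
After n steps the width is (b−a)/2^n; need (b−a)/2^n ≤ 1e-5.
So n ≥ log₂(1.897000/1e-5) = log₂(189700.0000) ≈ 17.5334.
Hence n = 18.

18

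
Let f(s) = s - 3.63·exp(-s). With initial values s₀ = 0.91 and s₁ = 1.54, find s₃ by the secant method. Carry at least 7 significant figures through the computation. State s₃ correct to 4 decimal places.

f(s_0) = -0.551163, f(s_1) = 0.761797
s_2 = 1.540000 - (0.761797)·(1.540000 - 0.910000)/(0.761797 - (-0.551163)) = 1.174466; f(s_2) = 0.052854
s_3 = 1.174466 - (0.052854)·(1.174466 - 1.540000)/(0.052854 - (0.761797)) = 1.147214; f(s_3) = -0.005384

1.1472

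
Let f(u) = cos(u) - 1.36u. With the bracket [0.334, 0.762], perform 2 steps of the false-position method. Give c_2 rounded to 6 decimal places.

f(0.334000) = 0.490499, f(0.762000) = -0.312863
step 1: c = 0.595319, f(c) = 0.018337 > 0 → new bracket [0.595319, 0.762000]
step 2: c = 0.604547, f(c) = 0.000576 > 0 → new bracket [0.604547, 0.762000]

0.604547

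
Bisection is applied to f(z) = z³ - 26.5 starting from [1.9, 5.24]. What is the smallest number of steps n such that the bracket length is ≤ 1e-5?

Initial width b − a = 5.24 − 1.9 = 3.340000.
After n steps the width is (b−a)/2^n; need (b−a)/2^n ≤ 1e-5.
So n ≥ log₂(3.340000/1e-5) = log₂(334000.0000) ≈ 18.3495.
Hence n = 19.

19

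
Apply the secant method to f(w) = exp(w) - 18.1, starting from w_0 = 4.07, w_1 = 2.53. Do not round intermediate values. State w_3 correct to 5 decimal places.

2.93208

Secant update: w_(k+1) = w_k − f(w_k)·(w_k − w_(k-1))/(f(w_k) − f(w_(k-1))).
f(w_0) = 40.456963, f(w_1) = -5.546494
w_2 = 2.530000 - (-5.546494)·(2.530000 - 4.070000)/(-5.546494 - (40.456963)) = 2.715673; f(w_2) = -2.985221
w_3 = 2.715673 - (-2.985221)·(2.715673 - 2.530000)/(-2.985221 - (-5.546494)) = 2.932079; f(w_3) = 0.666607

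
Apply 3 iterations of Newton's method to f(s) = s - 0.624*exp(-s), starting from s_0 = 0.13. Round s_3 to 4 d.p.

0.4129

f'(s) = 1 + 0.624*exp(-s)
s_0 = 0.130000: f = -0.417932, f' = 1.547932 → s_1 = 0.130000 - (-0.417932)/(1.547932) = 0.399994
s_1 = 0.399994: f = -0.018289, f' = 1.418282 → s_2 = 0.399994 - (-0.018289)/(1.418282) = 0.412889
s_2 = 0.412889: f = -0.000035, f' = 1.412923 → s_3 = 0.412889 - (-0.000035)/(1.412923) = 0.412913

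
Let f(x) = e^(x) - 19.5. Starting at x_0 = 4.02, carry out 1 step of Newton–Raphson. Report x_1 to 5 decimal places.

Newton update: x ← x − f(x)/f'(x).
f'(x) = e^(x)
x_0 = 4.020000: f = 36.201106, f' = 55.701106 → x_1 = 4.020000 - (36.201106)/(55.701106) = 3.370083

3.37008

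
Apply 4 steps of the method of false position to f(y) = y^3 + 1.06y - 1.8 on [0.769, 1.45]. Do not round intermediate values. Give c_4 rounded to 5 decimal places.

f(0.769000) = -0.530103, f(1.450000) = 2.785625
step 1: c = 0.877875, f(c) = -0.192905 < 0 → new bracket [0.877875, 1.450000]
step 2: c = 0.914929, f(c) = -0.064293 < 0 → new bracket [0.914929, 1.450000]
step 3: c = 0.927000, f(c) = -0.020782 < 0 → new bracket [0.927000, 1.450000]
step 4: c = 0.930873, f(c) = -0.006651 < 0 → new bracket [0.930873, 1.450000]

0.93087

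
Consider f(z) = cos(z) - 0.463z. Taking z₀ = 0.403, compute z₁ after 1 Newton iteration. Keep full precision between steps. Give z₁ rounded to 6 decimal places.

1.260480

f'(z) = -sin(z) - 0.463
z_0 = 0.403000: f = 0.733300, f' = -0.855180 → z_1 = 0.403000 - (0.733300)/(-0.855180) = 1.260480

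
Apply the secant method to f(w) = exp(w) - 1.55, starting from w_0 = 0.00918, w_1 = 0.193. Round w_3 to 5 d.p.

f(w_0) = -0.540778, f(w_1) = -0.337117
w_2 = 0.193000 - (-0.337117)·(0.193000 - 0.009180)/(-0.337117 - (-0.540778)) = 0.497275; f(w_2) = 0.094235
w_3 = 0.497275 - (0.094235)·(0.497275 - 0.193000)/(0.094235 - (-0.337117)) = 0.430802; f(w_3) = -0.011509

0.43080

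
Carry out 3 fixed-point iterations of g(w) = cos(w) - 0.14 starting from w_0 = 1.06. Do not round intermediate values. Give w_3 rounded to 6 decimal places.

w_1 = g(1.060000) = 0.348872
w_2 = g(0.348872) = 0.799759
w_3 = g(0.799759) = 0.556880

0.556880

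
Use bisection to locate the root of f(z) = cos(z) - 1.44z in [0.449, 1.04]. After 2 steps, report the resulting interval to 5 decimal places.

[0.44900, 0.59675]

f(0.449000) = 0.254322, f(1.040000) = -0.991380 (opposite signs)
step 1: m = 0.744500, f(m) = -0.336653 < 0 → root in [0.449000, 0.744500]
step 2: m = 0.596750, f(m) = -0.032154 < 0 → root in [0.449000, 0.596750]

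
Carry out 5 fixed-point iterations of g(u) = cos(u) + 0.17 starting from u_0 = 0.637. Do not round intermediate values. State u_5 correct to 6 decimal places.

0.880380

u_1 = g(0.637000) = 0.973884
u_2 = g(0.973884) = 0.732092
u_3 = g(0.732092) = 0.913778
u_4 = g(0.913778) = 0.780759
u_5 = g(0.780759) = 0.880380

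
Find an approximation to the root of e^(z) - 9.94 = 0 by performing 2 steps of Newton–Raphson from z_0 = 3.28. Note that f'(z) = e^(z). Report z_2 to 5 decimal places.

Newton update: z ← z − f(z)/f'(z).
z_0 = 3.280000: f = 16.635773, f' = 26.575773 → z_1 = 3.280000 - (16.635773)/(26.575773) = 2.654025
z_1 = 2.654025: f = 4.271122, f' = 14.211122 → z_2 = 2.654025 - (4.271122)/(14.211122) = 2.353477

2.35348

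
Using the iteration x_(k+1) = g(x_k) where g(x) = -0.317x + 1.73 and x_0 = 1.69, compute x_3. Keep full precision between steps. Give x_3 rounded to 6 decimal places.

x_1 = g(1.690000) = 1.194270
x_2 = g(1.194270) = 1.351416
x_3 = g(1.351416) = 1.301601

1.301601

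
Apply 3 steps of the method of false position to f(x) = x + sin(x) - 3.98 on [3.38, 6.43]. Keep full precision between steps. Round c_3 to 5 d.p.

4.83279

f(3.380000) = -0.836155, f(6.430000) = 2.596288
step 1: c = 4.122991, f(c) = -0.688285 < 0 → new bracket [4.122991, 6.430000]
step 2: c = 4.606426, f(c) = -0.367965 < 0 → new bracket [4.606426, 6.430000]
step 3: c = 4.832794, f(c) = -0.139966 < 0 → new bracket [4.832794, 6.430000]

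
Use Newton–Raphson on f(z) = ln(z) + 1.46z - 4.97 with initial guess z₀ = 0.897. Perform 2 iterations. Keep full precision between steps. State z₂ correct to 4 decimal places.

f'(z) = 1/z + 1.46
z_0 = 0.897000: f = -3.769079, f' = 2.574827 → z_1 = 0.897000 - (-3.769079)/(2.574827) = 2.360818
z_1 = 2.360818: f = -0.664197, f' = 1.883582 → z_2 = 2.360818 - (-0.664197)/(1.883582) = 2.713443

2.7134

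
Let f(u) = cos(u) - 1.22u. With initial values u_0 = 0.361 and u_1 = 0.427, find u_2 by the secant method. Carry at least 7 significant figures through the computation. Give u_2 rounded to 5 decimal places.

0.66972

f(u_0) = 0.495124, f(u_1) = 0.389272
u_2 = 0.427000 - (0.389272)·(0.427000 - 0.361000)/(0.389272 - (0.495124)) = 0.669716; f(u_2) = -0.033056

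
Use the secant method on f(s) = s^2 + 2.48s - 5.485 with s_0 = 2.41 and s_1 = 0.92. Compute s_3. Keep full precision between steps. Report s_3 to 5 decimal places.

1.41876

f(s_0) = 6.299900, f(s_1) = -2.357000
s_2 = 0.920000 - (-2.357000)·(0.920000 - 2.410000)/(-2.357000 - (6.299900)) = 1.325680; f(s_2) = -0.439887
s_3 = 1.325680 - (-0.439887)·(1.325680 - 0.920000)/(-0.439887 - (-2.357000)) = 1.418764; f(s_3) = 0.046427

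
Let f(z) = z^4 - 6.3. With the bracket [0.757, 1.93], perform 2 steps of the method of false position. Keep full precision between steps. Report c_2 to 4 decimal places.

False-position update: c = (a·f(b) − b·f(a))/(f(b) − f(a)); replace the endpoint whose sign matches f(c).
f(0.757000) = -5.971615, f(1.930000) = 7.574880
step 1: c = 1.274086, f(c) = -3.664912 < 0 → new bracket [1.274086, 1.930000]
step 2: c = 1.487957, f(c) = -1.398130 < 0 → new bracket [1.487957, 1.930000]

1.4880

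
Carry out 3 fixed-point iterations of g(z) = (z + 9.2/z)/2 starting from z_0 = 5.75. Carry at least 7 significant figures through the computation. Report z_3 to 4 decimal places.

3.0337

z_1 = g(5.750000) = 3.675000
z_2 = g(3.675000) = 3.089201
z_3 = g(3.089201) = 3.033659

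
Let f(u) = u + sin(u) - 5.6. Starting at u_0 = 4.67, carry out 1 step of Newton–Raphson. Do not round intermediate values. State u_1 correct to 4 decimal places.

f'(u) = 1 + cos(u)
u_0 = 4.670000: f = -1.929102, f' = 0.957624 → u_1 = 4.670000 - (-1.929102)/(0.957624) = 6.684467

6.6845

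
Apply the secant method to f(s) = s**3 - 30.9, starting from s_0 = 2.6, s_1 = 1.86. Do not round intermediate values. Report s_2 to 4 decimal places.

Secant update: s_(k+1) = s_k − f(s_k)·(s_k − s_(k-1))/(f(s_k) − f(s_(k-1))).
f(s_0) = -13.324000, f(s_1) = -24.465144
s_2 = 1.860000 - (-24.465144)·(1.860000 - 2.600000)/(-24.465144 - (-13.324000)) = 3.484986; f(s_2) = 11.425611

3.4850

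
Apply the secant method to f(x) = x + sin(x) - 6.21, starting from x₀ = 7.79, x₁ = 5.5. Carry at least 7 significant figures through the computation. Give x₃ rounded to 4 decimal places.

6.2433

f(x_0) = 2.577954, f(x_1) = -1.415540
x_2 = 5.500000 - (-1.415540)·(5.500000 - 7.790000)/(-1.415540 - (2.577954)) = 6.311717; f(x_2) = 0.130245
x_3 = 6.311717 - (0.130245)·(6.311717 - 5.500000)/(0.130245 - (-1.415540)) = 6.243323; f(x_3) = -0.006528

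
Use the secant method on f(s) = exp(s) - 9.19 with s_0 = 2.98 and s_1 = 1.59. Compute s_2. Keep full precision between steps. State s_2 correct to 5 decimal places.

1.99299

Secant update: s_(k+1) = s_k − f(s_k)·(s_k − s_(k-1))/(f(s_k) − f(s_(k-1))).
f(s_0) = 10.497817, f(s_1) = -4.286251
s_2 = 1.590000 - (-4.286251)·(1.590000 - 2.980000)/(-4.286251 - (10.497817)) = 1.992994; f(s_2) = -1.852532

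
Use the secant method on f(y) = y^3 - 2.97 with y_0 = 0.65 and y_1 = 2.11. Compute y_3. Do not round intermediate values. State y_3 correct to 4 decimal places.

f(y_0) = -2.695375, f(y_1) = 6.423931
y_2 = 2.110000 - (6.423931)·(2.110000 - 0.650000)/(6.423931 - (-2.695375)) = 1.081529; f(y_2) = -1.704929
y_3 = 1.081529 - (-1.704929)·(1.081529 - 2.110000)/(-1.704929 - (6.423931)) = 1.297238; f(y_3) = -0.786971

1.2972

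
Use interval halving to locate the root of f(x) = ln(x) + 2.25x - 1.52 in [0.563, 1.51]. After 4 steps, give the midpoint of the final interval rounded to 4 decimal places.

f(0.563000) = -0.827726, f(1.510000) = 2.289610 (opposite signs)
step 1: m = 1.036500, f(m) = 0.847975 > 0 → root in [0.563000, 1.036500]
step 2: m = 0.799750, f(m) = 0.055981 > 0 → root in [0.563000, 0.799750]
step 3: m = 0.681375, f(m) = -0.370549 < 0 → root in [0.681375, 0.799750]
step 4: m = 0.740563, f(m) = -0.154080 < 0 → root in [0.740563, 0.799750]
Midpoint of [0.740563, 0.799750] = 0.770156

0.7702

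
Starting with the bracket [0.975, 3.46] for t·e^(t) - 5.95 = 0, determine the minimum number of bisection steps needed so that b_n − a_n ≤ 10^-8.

28

Initial width b − a = 3.46 − 0.975 = 2.485000.
After n steps the width is (b−a)/2^n; need (b−a)/2^n ≤ 10^-8.
So n ≥ log₂(2.485000/10^-8) = log₂(248500000.0000) ≈ 27.8887.
Hence n = 28.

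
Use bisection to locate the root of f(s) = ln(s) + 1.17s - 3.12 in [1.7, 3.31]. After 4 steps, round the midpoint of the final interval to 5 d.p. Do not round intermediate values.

2.05219

f(1.700000) = -0.600372, f(3.310000) = 1.949648 (opposite signs)
step 1: m = 2.505000, f(m) = 0.729139 > 0 → root in [1.700000, 2.505000]
step 2: m = 2.102500, f(m) = 0.083052 > 0 → root in [1.700000, 2.102500]
step 3: m = 1.901250, f(m) = -0.253026 < 0 → root in [1.901250, 2.102500]
step 4: m = 2.001875, f(m) = -0.083722 < 0 → root in [2.001875, 2.102500]
Midpoint of [2.001875, 2.102500] = 2.052188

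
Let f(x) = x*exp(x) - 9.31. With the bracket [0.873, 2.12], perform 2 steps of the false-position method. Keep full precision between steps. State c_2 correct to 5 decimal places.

f(0.873000) = -7.219966, f(2.120000) = 8.352011
step 1: c = 1.451173, f(c) = -3.116222 < 0 → new bracket [1.451173, 2.120000]
step 2: c = 1.632911, f(c) = -0.951531 < 0 → new bracket [1.632911, 2.120000]

1.63291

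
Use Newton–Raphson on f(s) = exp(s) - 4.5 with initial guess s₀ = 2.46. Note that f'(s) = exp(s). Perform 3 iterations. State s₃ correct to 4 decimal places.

Newton update: s ← s − f(s)/f'(s).
s_0 = 2.460000: f = 7.204812, f' = 11.704812 → s_1 = 2.460000 - (7.204812)/(11.704812) = 1.844457
s_1 = 1.844457: f = 1.824666, f' = 6.324666 → s_2 = 1.844457 - (1.824666)/(6.324666) = 1.555957
s_2 = 1.555957: f = 0.239621, f' = 4.739621 → s_3 = 1.555957 - (0.239621)/(4.739621) = 1.505400

1.5054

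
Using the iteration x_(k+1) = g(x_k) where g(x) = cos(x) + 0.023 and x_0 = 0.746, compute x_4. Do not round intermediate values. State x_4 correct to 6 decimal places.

0.751306

x_1 = g(0.746000) = 0.757410
x_2 = g(0.757410) = 0.749618
x_3 = g(0.749618) = 0.754949
x_4 = g(0.754949) = 0.751306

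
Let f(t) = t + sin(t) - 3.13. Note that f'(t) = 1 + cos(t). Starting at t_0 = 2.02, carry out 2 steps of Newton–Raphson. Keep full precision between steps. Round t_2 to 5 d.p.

2.60220

Newton update: t ← t − f(t)/f'(t).
t_0 = 2.020000: f = -0.209207, f' = 0.565752 → t_1 = 2.020000 - (-0.209207)/(0.565752) = 2.389786
t_1 = 2.389786: f = -0.057255, f' = 0.269544 → t_2 = 2.389786 - (-0.057255)/(0.269544) = 2.602198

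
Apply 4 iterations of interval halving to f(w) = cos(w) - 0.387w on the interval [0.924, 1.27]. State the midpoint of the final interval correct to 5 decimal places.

f(0.924000) = 0.245045, f(1.270000) = -0.195209 (opposite signs)
step 1: m = 1.097000, f(m) = 0.031729 > 0 → root in [1.097000, 1.270000]
step 2: m = 1.183500, f(m) = -0.080328 < 0 → root in [1.097000, 1.183500]
step 3: m = 1.140250, f(m) = -0.023909 < 0 → root in [1.097000, 1.140250]
step 4: m = 1.118625, f(m) = 0.004012 > 0 → root in [1.118625, 1.140250]
Midpoint of [1.118625, 1.140250] = 1.129437

1.12944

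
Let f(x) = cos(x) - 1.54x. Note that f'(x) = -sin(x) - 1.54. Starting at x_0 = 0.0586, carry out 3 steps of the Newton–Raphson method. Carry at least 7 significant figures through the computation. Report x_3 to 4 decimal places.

0.5527

x_0 = 0.058600: f = 0.908040, f' = -1.598566 → x_1 = 0.058600 - (0.908040)/(-1.598566) = 0.626634
x_1 = 0.626634: f = -0.155010, f' = -2.126421 → x_2 = 0.626634 - (-0.155010)/(-2.126421) = 0.553737
x_2 = 0.553737: f = -0.002189, f' = -2.065869 → x_3 = 0.553737 - (-0.002189)/(-2.065869) = 0.552677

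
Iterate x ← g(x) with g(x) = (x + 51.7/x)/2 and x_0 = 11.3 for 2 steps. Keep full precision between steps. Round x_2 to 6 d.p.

x_1 = g(11.300000) = 7.937611
x_2 = g(7.937611) = 7.225453

7.225453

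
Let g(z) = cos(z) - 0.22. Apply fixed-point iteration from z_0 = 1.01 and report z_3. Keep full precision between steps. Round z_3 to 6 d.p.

0.523997

z_1 = g(1.010000) = 0.311861
z_2 = g(0.311861) = 0.731764
z_3 = g(0.731764) = 0.523997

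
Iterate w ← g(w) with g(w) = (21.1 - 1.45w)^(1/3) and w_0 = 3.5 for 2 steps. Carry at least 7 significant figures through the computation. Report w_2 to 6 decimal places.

w_1 = g(3.500000) = 2.521154
w_2 = g(2.521154) = 2.593491

2.593491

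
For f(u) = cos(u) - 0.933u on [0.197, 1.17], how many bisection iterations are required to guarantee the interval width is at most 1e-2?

Initial width b − a = 1.17 − 0.197 = 0.973000.
After n steps the width is (b−a)/2^n; need (b−a)/2^n ≤ 1e-2.
So n ≥ log₂(0.973000/1e-2) = log₂(97.3000) ≈ 6.6044.
Hence n = 7.

7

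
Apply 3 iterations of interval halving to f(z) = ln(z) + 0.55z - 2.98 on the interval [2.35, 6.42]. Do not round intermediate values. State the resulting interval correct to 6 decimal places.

f(2.350000) = -0.833085, f(6.420000) = 2.410418 (opposite signs)
step 1: m = 4.385000, f(m) = 0.909940 > 0 → root in [2.350000, 4.385000]
step 2: m = 3.367500, f(m) = 0.086296 > 0 → root in [2.350000, 3.367500]
step 3: m = 2.858750, f(m) = -0.357303 < 0 → root in [2.858750, 3.367500]

[2.858750, 3.367500]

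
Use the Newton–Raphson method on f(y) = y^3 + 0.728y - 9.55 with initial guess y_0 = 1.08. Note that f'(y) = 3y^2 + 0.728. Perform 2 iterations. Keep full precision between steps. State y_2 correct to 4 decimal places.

y_0 = 1.080000: f = -7.504048, f' = 4.227200 → y_1 = 1.080000 - (-7.504048)/(4.227200) = 2.855182
y_1 = 2.855182: f = 15.804192, f' = 25.184187 → y_2 = 2.855182 - (15.804192)/(25.184187) = 2.227637

2.2276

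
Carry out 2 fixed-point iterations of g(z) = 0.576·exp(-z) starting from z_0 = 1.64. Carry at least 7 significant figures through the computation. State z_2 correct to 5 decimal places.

z_1 = g(1.640000) = 0.111733
z_2 = g(0.111733) = 0.515107

0.51511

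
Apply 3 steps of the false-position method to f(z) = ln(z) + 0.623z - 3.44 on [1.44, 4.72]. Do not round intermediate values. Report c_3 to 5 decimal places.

3.51010

f(1.440000) = -2.178237, f(4.720000) = 1.052369
step 1: c = 3.651541, f(c) = 0.130059 > 0 → new bracket [1.440000, 3.651541]
step 2: c = 3.526933, f(c) = 0.017708 > 0 → new bracket [1.440000, 3.526933]
step 3: c = 3.510104, f(c) = 0.002441 > 0 → new bracket [1.440000, 3.510104]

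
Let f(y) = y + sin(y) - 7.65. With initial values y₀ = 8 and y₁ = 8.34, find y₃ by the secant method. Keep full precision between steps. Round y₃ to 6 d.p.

Secant update: y_(k+1) = y_k − f(y_k)·(y_k − y_(k-1))/(f(y_k) − f(y_(k-1))).
f(y_0) = 1.339358, f(y_1) = 1.574200
y_2 = 8.340000 - (1.574200)·(8.340000 - 8.000000)/(1.574200 - (1.339358)) = 6.060897; f(y_2) = -1.809565
y_3 = 6.060897 - (-1.809565)·(6.060897 - 8.340000)/(-1.809565 - (1.574200)) = 7.279713; f(y_3) = 0.469302

7.279713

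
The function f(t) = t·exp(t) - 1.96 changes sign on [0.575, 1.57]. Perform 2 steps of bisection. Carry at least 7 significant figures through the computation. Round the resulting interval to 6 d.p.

[0.823750, 1.072500]

f(0.575000) = -0.938150, f(1.570000) = 5.586438 (opposite signs)
step 1: m = 1.072500, f(m) = 1.174571 > 0 → root in [0.575000, 1.072500]
step 2: m = 0.823750, f(m) = -0.082649 < 0 → root in [0.823750, 1.072500]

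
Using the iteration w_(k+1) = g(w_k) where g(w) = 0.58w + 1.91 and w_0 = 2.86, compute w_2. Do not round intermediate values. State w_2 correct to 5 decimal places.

w_1 = g(2.860000) = 3.568800
w_2 = g(3.568800) = 3.979904

3.97990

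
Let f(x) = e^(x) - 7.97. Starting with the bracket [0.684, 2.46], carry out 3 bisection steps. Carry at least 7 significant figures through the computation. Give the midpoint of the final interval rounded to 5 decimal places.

f(0.684000) = -5.988211, f(2.460000) = 3.734812 (opposite signs)
step 1: m = 1.572000, f(m) = -3.153729 < 0 → root in [1.572000, 2.460000]
step 2: m = 2.016000, f(m) = -0.461768 < 0 → root in [2.016000, 2.460000]
step 3: m = 2.238000, f(m) = 1.404563 > 0 → root in [2.016000, 2.238000]
Midpoint of [2.016000, 2.238000] = 2.127000

2.12700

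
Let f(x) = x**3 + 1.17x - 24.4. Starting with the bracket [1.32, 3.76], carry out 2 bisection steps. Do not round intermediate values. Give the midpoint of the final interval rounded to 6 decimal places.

2.845000

f(1.320000) = -20.555632, f(3.760000) = 33.156576 (opposite signs)
step 1: m = 2.540000, f(m) = -5.041136 < 0 → root in [2.540000, 3.760000]
step 2: m = 3.150000, f(m) = 10.541375 > 0 → root in [2.540000, 3.150000]
Midpoint of [2.540000, 3.150000] = 2.845000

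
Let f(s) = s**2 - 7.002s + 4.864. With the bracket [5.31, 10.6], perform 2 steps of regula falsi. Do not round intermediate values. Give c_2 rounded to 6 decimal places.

6.010863

f(5.310000) = -4.120520, f(10.600000) = 43.002800
step 1: c = 5.772564, f(c) = -2.232998 < 0 → new bracket [5.772564, 10.600000]
step 2: c = 6.010863, f(c) = -1.093588 < 0 → new bracket [6.010863, 10.600000]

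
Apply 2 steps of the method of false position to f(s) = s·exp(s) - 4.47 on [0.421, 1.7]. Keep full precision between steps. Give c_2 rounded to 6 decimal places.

1.181843

False-position update: c = (a·f(b) − b·f(a))/(f(b) − f(a)); replace the endpoint whose sign matches f(c).
f(0.421000) = -3.828613, f(1.700000) = 4.835711
step 1: c = 0.986168, f(c) = -1.826143 < 0 → new bracket [0.986168, 1.700000]
step 2: c = 1.181843, f(c) = -0.616746 < 0 → new bracket [1.181843, 1.700000]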